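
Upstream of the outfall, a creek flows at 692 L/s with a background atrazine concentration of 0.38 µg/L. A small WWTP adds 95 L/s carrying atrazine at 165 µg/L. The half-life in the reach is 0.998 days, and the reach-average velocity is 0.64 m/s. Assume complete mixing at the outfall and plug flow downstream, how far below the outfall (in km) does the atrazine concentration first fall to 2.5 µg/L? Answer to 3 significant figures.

167 km

After mixing, C = (692.0·0.3800 + 95.00·165.0) / 787.0 = 15940/787.0 = 20.25 µg/L.
Half-life 0.998 d → k = ln 2 / 0.998 = 0.6945 d⁻¹.
Set 20.25·exp(−k·t) = 2.5 → t = ln(20.25/2.5)/k = 260200 s = 72.29 h.
Distance = v·t = 0.64·260200 = 166600 m = 166.6 km.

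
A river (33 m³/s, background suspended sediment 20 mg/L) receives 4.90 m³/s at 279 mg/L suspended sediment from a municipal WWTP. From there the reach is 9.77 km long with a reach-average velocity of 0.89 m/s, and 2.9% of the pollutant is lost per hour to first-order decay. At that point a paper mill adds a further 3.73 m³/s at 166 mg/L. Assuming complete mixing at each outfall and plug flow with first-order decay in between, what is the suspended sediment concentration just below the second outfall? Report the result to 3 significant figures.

After mixing, C = (33.00·20.00 + 4.900·279.0) / 37.90 = 2027/37.90 = 53.49 mg/L; combined flow 37.90 m³/s.
Travel time t = 9.77·1000 / 0.89 = 10980 s = 3.049 h.
2.9%/h lost → k = −ln(1 − 0.029) = 0.02943 h⁻¹.
First-order decay: C = 53.49·exp(−k·t) = 53.49·0.9142 = 48.89 mg/L.
Second outfall: C = (37.90·48.89 + 3.730·166.0)/41.63 = 59.39 mg/L.

59.4 mg/L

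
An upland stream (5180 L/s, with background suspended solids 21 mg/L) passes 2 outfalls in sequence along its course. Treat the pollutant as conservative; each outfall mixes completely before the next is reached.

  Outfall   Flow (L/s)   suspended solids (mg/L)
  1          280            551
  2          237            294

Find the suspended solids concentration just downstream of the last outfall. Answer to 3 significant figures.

58.4 mg/L

Below outfall 1: Q → 5460 L/s, C = (5180·21.00 + 280.0·551.0)/5460 = 48.18 mg/L.
Below outfall 2: Q → 5697 L/s, C = (5460·48.18 + 237.0·294.0)/5697 = 58.41 mg/L.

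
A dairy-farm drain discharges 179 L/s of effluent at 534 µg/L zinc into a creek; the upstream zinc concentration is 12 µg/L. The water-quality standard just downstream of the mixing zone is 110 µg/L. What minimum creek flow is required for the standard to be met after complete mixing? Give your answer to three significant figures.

Set C_mix = 110: (Q·12.00 + 179.0·534.0) / (Q + 179.0) = 110
→ Q = 179.0·(534.0 − 110)/(110 − 12.00) = 774.4 L/s.

774 L/s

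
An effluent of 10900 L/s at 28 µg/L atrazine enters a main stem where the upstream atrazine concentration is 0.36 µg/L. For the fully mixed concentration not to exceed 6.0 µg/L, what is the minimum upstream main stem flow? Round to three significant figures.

Set C_mix = 6.0: (Q·0.3600 + 10900·28.00) / (Q + 10900) = 6.0
→ Q = 10900·(28.00 − 6.0)/(6.0 − 0.3600) = 42520 L/s.

42500 L/s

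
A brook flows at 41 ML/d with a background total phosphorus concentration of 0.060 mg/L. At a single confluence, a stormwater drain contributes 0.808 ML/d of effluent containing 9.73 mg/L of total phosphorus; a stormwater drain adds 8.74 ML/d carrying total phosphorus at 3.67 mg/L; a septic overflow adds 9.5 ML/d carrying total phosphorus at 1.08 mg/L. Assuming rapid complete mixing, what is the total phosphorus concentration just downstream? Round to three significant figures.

Mixed concentration C = ΣQC/ΣQ = (41.00·0.06000 + 0.8080·9.730 + 8.740·3.670 + 9.500·1.080) / 60.05 = 52.66/60.05 = 0.8769 mg/L.

0.877 mg/L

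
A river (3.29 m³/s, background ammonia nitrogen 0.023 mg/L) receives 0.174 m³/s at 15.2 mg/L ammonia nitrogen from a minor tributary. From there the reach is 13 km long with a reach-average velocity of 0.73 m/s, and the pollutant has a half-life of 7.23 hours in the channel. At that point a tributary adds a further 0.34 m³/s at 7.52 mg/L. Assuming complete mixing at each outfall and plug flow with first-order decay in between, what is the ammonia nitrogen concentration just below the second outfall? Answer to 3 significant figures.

Mass balance: C = (3.290·0.02300 + 0.1740·15.20) / 3.464 = 2.720/3.464 = 0.7854 mg/L; combined flow 3.464 m³/s.
Travel time t = 13·1000 / 0.73 = 17810 s = 4.947 h.
Half-life 7.23 h → k = ln 2 / 7.23 = 0.09587 h⁻¹ = 2.301 d⁻¹.
First-order decay: C = 0.7854·exp(−k·t) = 0.7854·0.6224 = 0.4888 mg/L.
Second outfall: C = (3.464·0.4888 + 0.3400·7.520)/3.804 = 1.117 mg/L.

1.12 mg/L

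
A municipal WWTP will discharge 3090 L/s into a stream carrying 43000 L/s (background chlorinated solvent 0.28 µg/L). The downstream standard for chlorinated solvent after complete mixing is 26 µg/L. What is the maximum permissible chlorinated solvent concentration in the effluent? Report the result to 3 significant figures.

384 µg/L

At the limit, (Qr·Cr + Qe·Cₑ)/(Qr + Qe) = 26:
Cₑ = (46090·26 − 43000·0.2800) / 3090 = 383.9 µg/L.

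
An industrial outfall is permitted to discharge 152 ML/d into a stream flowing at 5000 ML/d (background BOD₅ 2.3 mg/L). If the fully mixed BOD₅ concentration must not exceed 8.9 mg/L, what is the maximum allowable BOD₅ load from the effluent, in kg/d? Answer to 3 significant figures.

34400 kg/d

Mass balance at the limit: 5000·2.300 + 152.0·Cₑ = 5152·8.9 → Cₑ = 226.0 mg/L.
152.0 ML/d = 1.759 m³/s. Load = 1.759 m³/s × 226.0 g/m³ × 86 400 s/d = 34350 kg/d.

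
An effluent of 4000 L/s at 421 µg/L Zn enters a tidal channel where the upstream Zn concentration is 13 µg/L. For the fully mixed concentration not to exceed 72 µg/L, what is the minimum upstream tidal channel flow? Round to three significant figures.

23700 L/s

Set C_mix = 72: (Q·13.00 + 4000·421.0) / (Q + 4000) = 72
→ Q = 4000·(421.0 − 72)/(72 − 13.00) = 23660 L/s.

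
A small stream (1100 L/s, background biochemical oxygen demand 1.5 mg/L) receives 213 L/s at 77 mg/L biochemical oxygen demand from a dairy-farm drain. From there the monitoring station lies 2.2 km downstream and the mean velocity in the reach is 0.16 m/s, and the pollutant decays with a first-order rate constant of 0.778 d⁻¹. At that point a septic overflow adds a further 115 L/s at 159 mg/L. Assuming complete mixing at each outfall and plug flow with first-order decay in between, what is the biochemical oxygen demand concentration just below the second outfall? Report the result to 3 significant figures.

24.0 mg/L

After mixing, C = (1100·1.500 + 213.0·77.00) / 1313 = 18050/1313 = 13.75 mg/L; combined flow 1313 L/s.
Travel time t = 2.2·1000 / 0.16 = 13750 s = 3.819 h.
Applying C = C₀e^(−kt): 13.75 × 0.8835 = 12.15 mg/L.
Second outfall: C = (1313·12.15 + 115.0·159.0)/1428 = 23.97 mg/L.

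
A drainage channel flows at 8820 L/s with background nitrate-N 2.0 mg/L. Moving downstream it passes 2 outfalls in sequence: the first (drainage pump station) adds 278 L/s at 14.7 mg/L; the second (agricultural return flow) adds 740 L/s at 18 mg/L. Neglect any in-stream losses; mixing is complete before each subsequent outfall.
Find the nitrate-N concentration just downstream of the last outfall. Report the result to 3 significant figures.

3.56 mg/L

Below outfall 1: Q → 9098 L/s, C = (8820·2.000 + 278.0·14.70)/9098 = 2.388 mg/L.
Below outfall 2: Q → 9838 L/s, C = (9098·2.388 + 740.0·18.00)/9838 = 3.562 mg/L.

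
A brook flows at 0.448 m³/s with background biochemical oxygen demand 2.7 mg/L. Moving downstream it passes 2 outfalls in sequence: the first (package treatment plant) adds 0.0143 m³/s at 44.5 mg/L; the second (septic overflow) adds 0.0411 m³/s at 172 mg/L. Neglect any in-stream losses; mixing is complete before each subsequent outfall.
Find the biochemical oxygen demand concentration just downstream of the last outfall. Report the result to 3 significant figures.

17.7 mg/L

After outfall 1: Q = 0.4480 + 0.01430 = 0.4623 m³/s; C = (0.4480·2.700 + 0.01430·44.50)/0.4623 = 3.993 mg/L.
After outfall 2: Q = 0.4623 + 0.04110 = 0.5034 m³/s; C = (0.4623·3.993 + 0.04110·172.0)/0.5034 = 17.71 mg/L.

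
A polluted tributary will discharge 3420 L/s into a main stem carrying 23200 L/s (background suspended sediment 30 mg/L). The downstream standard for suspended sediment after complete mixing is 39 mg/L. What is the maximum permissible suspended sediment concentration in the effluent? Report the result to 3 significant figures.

At the limit, (Qr·Cr + Qe·Cₑ)/(Qr + Qe) = 39:
Cₑ = (26620·39 − 23200·30.00) / 3420 = 100.1 mg/L.

100 mg/L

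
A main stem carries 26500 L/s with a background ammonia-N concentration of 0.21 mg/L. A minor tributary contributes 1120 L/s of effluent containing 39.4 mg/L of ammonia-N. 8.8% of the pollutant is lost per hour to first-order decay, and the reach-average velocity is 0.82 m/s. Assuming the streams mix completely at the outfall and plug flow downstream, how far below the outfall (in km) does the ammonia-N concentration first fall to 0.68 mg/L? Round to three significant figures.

31.2 km

After mixing, C = (26500·0.2100 + 1120·39.40) / 27620 = 49690/27620 = 1.799 mg/L.
8.8%/h lost → k = −ln(1 − 0.088) = 0.09212 h⁻¹.
Set 1.799·exp(−k·t) = 0.68 → t = ln(1.799/0.68)/k = 38030 s = 10.56 h.
Distance = v·t = 0.82·38030 = 31180 m = 31.18 km.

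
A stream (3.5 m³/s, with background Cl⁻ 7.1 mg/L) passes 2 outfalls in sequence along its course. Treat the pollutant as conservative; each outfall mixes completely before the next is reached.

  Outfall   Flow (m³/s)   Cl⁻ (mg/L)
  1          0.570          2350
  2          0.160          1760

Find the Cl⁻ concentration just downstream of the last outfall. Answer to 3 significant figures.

389 mg/L

Outfall 1: combined Q = 4.070 m³/s; C = (3.500·7.100 + 0.5700·2350)/4.070 = 335.2 mg/L.
Outfall 2: combined Q = 4.230 m³/s; C = (4.070·335.2 + 0.1600·1760)/4.230 = 389.1 mg/L.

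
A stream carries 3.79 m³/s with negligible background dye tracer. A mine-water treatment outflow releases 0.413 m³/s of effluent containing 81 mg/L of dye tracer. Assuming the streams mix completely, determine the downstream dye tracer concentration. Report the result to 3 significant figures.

7.96 mg/L

Mass balance: C = (3.790·0 + 0.4130·81.00) / 4.203 = 33.45/4.203 = 7.959 mg/L.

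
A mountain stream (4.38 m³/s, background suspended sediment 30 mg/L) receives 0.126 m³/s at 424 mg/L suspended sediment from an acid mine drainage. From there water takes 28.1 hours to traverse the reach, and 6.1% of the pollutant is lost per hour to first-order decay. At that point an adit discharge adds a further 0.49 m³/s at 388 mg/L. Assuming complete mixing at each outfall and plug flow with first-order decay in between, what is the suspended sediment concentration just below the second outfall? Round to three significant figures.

Mass balance: C = (4.380·30.00 + 0.1260·424.0) / 4.506 = 184.8/4.506 = 41.02 mg/L; combined flow 4.506 m³/s.
6.1%/h lost → k = −ln(1 − 0.061) = 0.06294 h⁻¹.
Applying C = C₀e^(−kt): 41.02 × 0.1706 = 6.996 mg/L.
At the second outfall, C = (4.506·6.996 + 0.4900·388.0) / (4.506 + 0.4900) = 44.36 mg/L.

44.4 mg/L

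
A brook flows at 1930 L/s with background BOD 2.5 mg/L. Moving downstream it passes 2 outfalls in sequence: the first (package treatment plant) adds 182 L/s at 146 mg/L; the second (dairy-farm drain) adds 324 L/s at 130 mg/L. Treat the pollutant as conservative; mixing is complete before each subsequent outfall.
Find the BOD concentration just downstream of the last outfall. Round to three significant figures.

30.2 mg/L

After outfall 1: Q = 1930 + 182.0 = 2112 L/s; C = (1930·2.500 + 182.0·146.0)/2112 = 14.87 mg/L.
After outfall 2: Q = 2112 + 324.0 = 2436 L/s; C = (2112·14.87 + 324.0·130.0)/2436 = 30.18 mg/L.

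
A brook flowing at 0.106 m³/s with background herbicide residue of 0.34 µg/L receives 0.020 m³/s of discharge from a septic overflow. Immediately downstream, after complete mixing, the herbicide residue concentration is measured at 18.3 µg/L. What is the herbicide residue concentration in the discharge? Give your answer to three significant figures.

Mass balance: 0.1060·0.3400 + 0.02000·Cₑ = 0.1260·18.30
→ Cₑ = (0.1260·18.30 − 0.1060·0.3400) / 0.02000 = 113.5 µg/L.

113 µg/L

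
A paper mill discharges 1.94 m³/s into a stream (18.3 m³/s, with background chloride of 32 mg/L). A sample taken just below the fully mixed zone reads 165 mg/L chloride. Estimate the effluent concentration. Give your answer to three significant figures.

Mass balance: 18.30·32.00 + 1.940·Cₑ = 20.24·165.0
→ Cₑ = (20.24·165.0 − 18.30·32.00) / 1.940 = 1420 mg/L.

1420 mg/L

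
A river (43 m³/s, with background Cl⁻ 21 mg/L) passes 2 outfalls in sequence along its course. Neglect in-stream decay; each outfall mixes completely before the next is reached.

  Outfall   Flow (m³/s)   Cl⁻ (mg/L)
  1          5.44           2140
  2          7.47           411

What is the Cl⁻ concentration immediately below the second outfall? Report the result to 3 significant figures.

279 mg/L

Below outfall 1: Q → 48.44 m³/s, C = (43.00·21.00 + 5.440·2140)/48.44 = 259.0 mg/L.
Below outfall 2: Q → 55.91 m³/s, C = (48.44·259.0 + 7.470·411.0)/55.91 = 279.3 mg/L.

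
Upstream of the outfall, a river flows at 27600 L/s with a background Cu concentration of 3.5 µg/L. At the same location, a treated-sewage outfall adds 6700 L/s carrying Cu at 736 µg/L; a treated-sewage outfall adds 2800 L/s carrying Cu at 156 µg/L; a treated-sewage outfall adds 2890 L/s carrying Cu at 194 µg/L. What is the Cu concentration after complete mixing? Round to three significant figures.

Mixed concentration C = ΣQC/ΣQ = (27600·3.500 + 6700·736.0 + 2800·156.0 + 2890·194.0) / 39990 = 6025000/39990 = 150.7 µg/L.

151 µg/L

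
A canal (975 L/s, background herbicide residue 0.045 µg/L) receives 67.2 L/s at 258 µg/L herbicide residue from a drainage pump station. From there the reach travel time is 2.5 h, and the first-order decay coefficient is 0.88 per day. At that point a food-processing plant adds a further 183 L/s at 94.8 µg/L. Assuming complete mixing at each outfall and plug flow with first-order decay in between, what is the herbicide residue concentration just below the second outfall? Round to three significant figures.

Mass balance: C = (975.0·0.04500 + 67.20·258.0) / 1042 = 17380/1042 = 16.68 µg/L; combined flow 1042 L/s.
Decay over the reach: 16.68·exp(−kt) = 16.68·0.9124 = 15.22 µg/L.
At the second outfall, C = (1042·15.22 + 183.0·94.80) / (1042 + 183.0) = 27.10 µg/L.

27.1 µg/L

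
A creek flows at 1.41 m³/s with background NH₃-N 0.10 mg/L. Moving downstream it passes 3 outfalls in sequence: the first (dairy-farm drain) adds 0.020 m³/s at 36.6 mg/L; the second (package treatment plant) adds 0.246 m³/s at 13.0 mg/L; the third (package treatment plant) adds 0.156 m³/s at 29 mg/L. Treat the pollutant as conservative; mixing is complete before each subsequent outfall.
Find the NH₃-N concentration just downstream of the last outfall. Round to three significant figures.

Outfall 1: combined Q = 1.430 m³/s; C = (1.410·0.1000 + 0.02000·36.60)/1.430 = 0.6105 mg/L.
Outfall 2: combined Q = 1.676 m³/s; C = (1.430·0.6105 + 0.2460·13.00)/1.676 = 2.429 mg/L.
Outfall 3: combined Q = 1.832 m³/s; C = (1.676·2.429 + 0.1560·29.00)/1.832 = 4.692 mg/L.

4.69 mg/L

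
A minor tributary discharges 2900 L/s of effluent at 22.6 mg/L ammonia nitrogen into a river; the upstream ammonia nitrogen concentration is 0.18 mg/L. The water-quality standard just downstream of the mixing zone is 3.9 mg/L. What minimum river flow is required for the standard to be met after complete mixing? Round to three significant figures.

Set C_mix = 3.9: (Q·0.1800 + 2900·22.60) / (Q + 2900) = 3.9
→ Q = 2900·(22.60 − 3.9)/(3.9 − 0.1800) = 14580 L/s.

14600 L/s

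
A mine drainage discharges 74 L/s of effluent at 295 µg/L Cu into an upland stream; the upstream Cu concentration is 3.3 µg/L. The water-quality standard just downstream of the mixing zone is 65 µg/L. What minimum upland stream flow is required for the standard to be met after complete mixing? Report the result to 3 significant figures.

276 L/s

Set C_mix = 65: (Q·3.300 + 74.00·295.0) / (Q + 74.00) = 65
→ Q = 74.00·(295.0 − 65)/(65 − 3.300) = 275.9 L/s.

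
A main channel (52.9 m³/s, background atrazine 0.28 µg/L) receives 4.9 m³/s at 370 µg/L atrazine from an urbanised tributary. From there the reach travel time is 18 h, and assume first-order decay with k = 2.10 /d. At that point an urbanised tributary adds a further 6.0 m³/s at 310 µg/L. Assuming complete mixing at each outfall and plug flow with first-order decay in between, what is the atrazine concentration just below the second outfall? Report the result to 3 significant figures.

35.1 µg/L

After mixing, C = (52.90·0.2800 + 4.900·370.0) / 57.80 = 1828/57.80 = 31.62 µg/L; combined flow 57.80 m³/s.
Decay over the reach: 31.62·exp(−kt) = 31.62·0.2070 = 6.546 µg/L.
At the second outfall, C = (57.80·6.546 + 6.000·310.0) / (57.80 + 6.000) = 35.08 µg/L.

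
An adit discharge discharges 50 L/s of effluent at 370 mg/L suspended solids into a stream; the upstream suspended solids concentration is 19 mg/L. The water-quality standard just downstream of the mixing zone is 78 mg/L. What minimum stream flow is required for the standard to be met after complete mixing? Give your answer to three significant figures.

Set C_mix = 78: (Q·19.00 + 50.00·370.0) / (Q + 50.00) = 78
→ Q = 50.00·(370.0 − 78)/(78 − 19.00) = 247.5 L/s.

247 L/s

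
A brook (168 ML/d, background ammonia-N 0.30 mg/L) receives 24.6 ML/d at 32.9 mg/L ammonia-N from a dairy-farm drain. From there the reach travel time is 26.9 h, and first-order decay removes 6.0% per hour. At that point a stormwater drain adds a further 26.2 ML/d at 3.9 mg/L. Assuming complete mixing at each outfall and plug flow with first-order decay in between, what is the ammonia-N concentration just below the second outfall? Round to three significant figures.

1.21 mg/L

Conservation of mass: C = (168.0·0.3000 + 24.60·32.90) / 192.6 = 859.7/192.6 = 4.464 mg/L; combined flow 192.6 ML/d.
6.0%/h lost → k = −ln(1 − 0.06) = 0.06188 h⁻¹.
Applying C = C₀e^(−kt): 4.464 × 0.1893 = 0.8450 mg/L.
At the second outfall, C = (192.6·0.8450 + 26.20·3.900) / (192.6 + 26.20) = 1.211 mg/L.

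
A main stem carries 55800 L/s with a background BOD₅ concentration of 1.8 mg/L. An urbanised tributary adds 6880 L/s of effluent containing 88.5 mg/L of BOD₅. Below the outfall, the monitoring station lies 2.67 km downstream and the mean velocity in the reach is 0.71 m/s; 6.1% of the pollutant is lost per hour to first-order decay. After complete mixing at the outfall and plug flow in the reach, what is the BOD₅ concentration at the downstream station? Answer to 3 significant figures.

10.6 mg/L

Flow-weighted average: C = (55800·1.800 + 6880·88.50) / 62680 = 709300/62680 = 11.32 mg/L.
Travel time t = 2.67·1000 / 0.71 = 3761 s = 1.045 h.
6.1%/h lost → k = −ln(1 − 0.061) = 0.06294 h⁻¹.
Decay over the reach: 11.32·exp(−kt) = 11.32·0.9364 = 10.60 mg/L.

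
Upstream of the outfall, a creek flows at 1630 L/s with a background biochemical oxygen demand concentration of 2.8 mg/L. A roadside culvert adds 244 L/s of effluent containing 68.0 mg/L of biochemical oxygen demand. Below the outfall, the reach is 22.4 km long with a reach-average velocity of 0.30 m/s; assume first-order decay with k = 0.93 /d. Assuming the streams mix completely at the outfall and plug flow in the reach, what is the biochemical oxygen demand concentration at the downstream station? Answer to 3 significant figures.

5.05 mg/L

Conservation of mass: C = (1630·2.800 + 244.0·68.00) / 1874 = 21160/1874 = 11.29 mg/L.
Travel time t = 22.4·1000 / 0.30 = 74670 s = 20.74 h.
Decay over the reach: 11.29·exp(−kt) = 11.29·0.4477 = 5.054 mg/L.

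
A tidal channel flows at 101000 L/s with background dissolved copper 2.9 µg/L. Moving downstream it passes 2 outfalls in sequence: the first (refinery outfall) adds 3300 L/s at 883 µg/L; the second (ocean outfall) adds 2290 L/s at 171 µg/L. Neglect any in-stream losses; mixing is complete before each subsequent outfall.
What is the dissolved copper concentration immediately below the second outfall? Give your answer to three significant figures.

Below outfall 1: Q → 104300 L/s, C = (101000·2.900 + 3300·883.0)/104300 = 30.75 µg/L.
Below outfall 2: Q → 106600 L/s, C = (104300·30.75 + 2290·171.0)/106600 = 33.76 µg/L.

33.8 µg/L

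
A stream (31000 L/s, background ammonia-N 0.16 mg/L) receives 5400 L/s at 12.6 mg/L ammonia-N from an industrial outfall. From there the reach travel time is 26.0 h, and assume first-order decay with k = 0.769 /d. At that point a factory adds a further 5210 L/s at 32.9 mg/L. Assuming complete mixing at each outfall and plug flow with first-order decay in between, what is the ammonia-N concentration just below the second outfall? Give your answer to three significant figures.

Mixed concentration C = ΣQC/ΣQ = (31000·0.1600 + 5400·12.60) / 36400 = 73000/36400 = 2.005 mg/L; combined flow 36400 L/s.
Applying C = C₀e^(−kt): 2.005 × 0.4347 = 0.8718 mg/L.
At the second outfall, C = (36400·0.8718 + 5210·32.90) / (36400 + 5210) = 4.882 mg/L.

4.88 mg/L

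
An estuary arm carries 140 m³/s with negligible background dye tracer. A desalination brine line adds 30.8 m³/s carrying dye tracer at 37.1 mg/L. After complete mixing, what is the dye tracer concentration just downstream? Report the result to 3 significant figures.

Flow-weighted average: C = (140.0·0 + 30.80·37.10) / 170.8 = 1143/170.8 = 6.690 mg/L.

6.69 mg/L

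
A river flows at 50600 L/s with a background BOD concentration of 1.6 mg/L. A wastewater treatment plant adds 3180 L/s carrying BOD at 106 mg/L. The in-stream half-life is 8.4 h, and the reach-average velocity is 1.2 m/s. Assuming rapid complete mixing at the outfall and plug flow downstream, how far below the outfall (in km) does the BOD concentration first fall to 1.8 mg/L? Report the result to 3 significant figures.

76.6 km

Flow-weighted average: C = (50600·1.600 + 3180·106.0) / 53780 = 418000/53780 = 7.773 mg/L.
Half-life 8.4 h → k = ln 2 / 8.4 = 0.08252 h⁻¹ = 1.980 d⁻¹.
Set 7.773·exp(−k·t) = 1.8 → t = ln(7.773/1.8)/k = 63820 s = 17.73 h.
Distance = v·t = 1.2·63820 = 76590 m = 76.59 km.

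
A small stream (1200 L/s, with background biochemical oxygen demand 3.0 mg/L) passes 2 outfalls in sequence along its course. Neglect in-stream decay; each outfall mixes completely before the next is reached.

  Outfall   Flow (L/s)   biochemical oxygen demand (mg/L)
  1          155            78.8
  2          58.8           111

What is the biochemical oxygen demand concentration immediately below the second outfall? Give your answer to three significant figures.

15.8 mg/L

Outfall 1: combined Q = 1355 L/s; C = (1200·3.000 + 155.0·78.80)/1355 = 11.67 mg/L.
Outfall 2: combined Q = 1414 L/s; C = (1355·11.67 + 58.80·111.0)/1414 = 15.80 mg/L.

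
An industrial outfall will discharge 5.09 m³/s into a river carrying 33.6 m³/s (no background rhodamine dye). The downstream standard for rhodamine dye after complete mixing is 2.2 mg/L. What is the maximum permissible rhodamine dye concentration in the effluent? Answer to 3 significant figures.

At the limit, (Qr·Cr + Qe·Cₑ)/(Qr + Qe) = 2.2:
Cₑ = (38.69·2.2 − 33.60·0) / 5.090 = 16.72 mg/L.

16.7 mg/L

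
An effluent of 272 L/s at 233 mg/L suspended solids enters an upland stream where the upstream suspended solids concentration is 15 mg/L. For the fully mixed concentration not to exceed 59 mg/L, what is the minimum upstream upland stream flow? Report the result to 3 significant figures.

Set C_mix = 59: (Q·15.00 + 272.0·233.0) / (Q + 272.0) = 59
→ Q = 272.0·(233.0 − 59)/(59 − 15.00) = 1076 L/s.

1080 L/s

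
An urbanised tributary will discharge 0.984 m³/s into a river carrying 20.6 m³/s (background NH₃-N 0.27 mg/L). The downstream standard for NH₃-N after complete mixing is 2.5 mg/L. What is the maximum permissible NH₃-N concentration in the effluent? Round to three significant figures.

At the limit, (Qr·Cr + Qe·Cₑ)/(Qr + Qe) = 2.5:
Cₑ = (21.58·2.5 − 20.60·0.2700) / 0.9840 = 49.18 mg/L.

49.2 mg/L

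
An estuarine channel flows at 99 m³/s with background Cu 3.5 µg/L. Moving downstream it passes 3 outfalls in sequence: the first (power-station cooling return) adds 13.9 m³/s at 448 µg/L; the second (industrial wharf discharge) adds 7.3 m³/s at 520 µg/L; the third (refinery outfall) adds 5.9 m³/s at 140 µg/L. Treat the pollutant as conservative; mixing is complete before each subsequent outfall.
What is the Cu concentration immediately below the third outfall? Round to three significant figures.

88.8 µg/L

After outfall 1: Q = 99.00 + 13.90 = 112.9 m³/s; C = (99.00·3.500 + 13.90·448.0)/112.9 = 58.23 µg/L.
After outfall 2: Q = 112.9 + 7.300 = 120.2 m³/s; C = (112.9·58.23 + 7.300·520.0)/120.2 = 86.27 µg/L.
After outfall 3: Q = 120.2 + 5.900 = 126.1 m³/s; C = (120.2·86.27 + 5.900·140.0)/126.1 = 88.78 µg/L.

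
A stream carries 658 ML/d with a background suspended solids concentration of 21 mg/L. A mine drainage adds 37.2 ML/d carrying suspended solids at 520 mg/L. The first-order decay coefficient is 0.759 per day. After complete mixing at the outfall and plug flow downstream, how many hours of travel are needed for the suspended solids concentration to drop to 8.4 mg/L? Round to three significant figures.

Flow-weighted average: C = (658.0·21.00 + 37.20·520.0) / 695.2 = 33160/695.2 = 47.70 mg/L.
47.70·exp(−k·t) = 8.4 → t = ln(47.70/8.4)/k = 197700 s = 54.92 h.

54.9 h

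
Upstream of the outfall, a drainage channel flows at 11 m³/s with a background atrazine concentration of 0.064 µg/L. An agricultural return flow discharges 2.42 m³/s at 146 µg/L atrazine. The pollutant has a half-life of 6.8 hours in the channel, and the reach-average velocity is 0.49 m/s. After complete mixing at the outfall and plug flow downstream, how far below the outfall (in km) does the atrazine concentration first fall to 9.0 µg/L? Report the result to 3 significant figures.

Conservation of mass: C = (11.00·0.06400 + 2.420·146.0) / 13.42 = 354.0/13.42 = 26.38 µg/L.
Half-life 6.8 h → k = ln 2 / 6.8 = 0.1019 h⁻¹ = 2.446 d⁻¹.
Set 26.38·exp(−k·t) = 9.0 → t = ln(26.38/9.0)/k = 37980 s = 10.55 h.
Distance = v·t = 0.49·37980 = 18610 m = 18.61 km.

18.6 km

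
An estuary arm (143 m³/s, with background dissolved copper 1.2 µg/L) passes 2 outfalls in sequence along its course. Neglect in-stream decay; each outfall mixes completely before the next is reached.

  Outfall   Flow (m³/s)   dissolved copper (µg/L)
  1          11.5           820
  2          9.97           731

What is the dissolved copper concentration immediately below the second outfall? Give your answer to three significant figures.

103 µg/L

Outfall 1: combined Q = 154.5 m³/s; C = (143.0·1.200 + 11.50·820.0)/154.5 = 62.15 µg/L.
Outfall 2: combined Q = 164.5 m³/s; C = (154.5·62.15 + 9.970·731.0)/164.5 = 102.7 µg/L.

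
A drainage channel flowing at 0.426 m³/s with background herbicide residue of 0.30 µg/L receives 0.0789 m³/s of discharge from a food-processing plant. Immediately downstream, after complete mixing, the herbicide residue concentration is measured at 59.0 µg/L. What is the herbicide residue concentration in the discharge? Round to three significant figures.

Mass balance: 0.4260·0.3000 + 0.07890·Cₑ = 0.5049·59.00
→ Cₑ = (0.5049·59.00 − 0.4260·0.3000) / 0.07890 = 375.9 µg/L.

376 µg/L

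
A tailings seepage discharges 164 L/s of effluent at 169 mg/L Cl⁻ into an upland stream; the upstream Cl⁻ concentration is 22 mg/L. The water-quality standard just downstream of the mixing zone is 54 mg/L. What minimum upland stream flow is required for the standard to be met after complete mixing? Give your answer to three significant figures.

589 L/s

Set C_mix = 54: (Q·22.00 + 164.0·169.0) / (Q + 164.0) = 54
→ Q = 164.0·(169.0 − 54)/(54 − 22.00) = 589.4 L/s.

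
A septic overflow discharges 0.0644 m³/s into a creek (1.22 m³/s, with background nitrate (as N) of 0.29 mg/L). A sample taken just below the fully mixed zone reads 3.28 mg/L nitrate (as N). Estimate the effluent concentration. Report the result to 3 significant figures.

Mass balance: 1.220·0.2900 + 0.06440·Cₑ = 1.284·3.280
→ Cₑ = (1.284·3.280 − 1.220·0.2900) / 0.06440 = 59.92 mg/L.

59.9 mg/L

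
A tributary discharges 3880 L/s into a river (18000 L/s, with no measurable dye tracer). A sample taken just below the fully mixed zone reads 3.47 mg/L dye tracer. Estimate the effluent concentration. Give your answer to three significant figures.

19.6 mg/L

Mass balance: 18000·0 + 3880·Cₑ = 21880·3.470
→ Cₑ = (21880·3.470 − 18000·0) / 3880 = 19.57 mg/L.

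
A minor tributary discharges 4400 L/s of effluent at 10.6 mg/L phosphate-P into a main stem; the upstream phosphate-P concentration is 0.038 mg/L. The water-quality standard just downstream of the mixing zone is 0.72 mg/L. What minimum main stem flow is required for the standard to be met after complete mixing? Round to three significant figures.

63700 L/s

Set C_mix = 0.72: (Q·0.03800 + 4400·10.60) / (Q + 4400) = 0.72
→ Q = 4400·(10.60 − 0.72)/(0.72 − 0.03800) = 63740 L/s.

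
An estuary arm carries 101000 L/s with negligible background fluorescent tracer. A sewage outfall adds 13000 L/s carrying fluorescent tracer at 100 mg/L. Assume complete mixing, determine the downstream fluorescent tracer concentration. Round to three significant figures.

After mixing, C = (101000·0 + 13000·100.0) / 114000 = 1300000/114000 = 11.40 mg/L.

11.4 mg/L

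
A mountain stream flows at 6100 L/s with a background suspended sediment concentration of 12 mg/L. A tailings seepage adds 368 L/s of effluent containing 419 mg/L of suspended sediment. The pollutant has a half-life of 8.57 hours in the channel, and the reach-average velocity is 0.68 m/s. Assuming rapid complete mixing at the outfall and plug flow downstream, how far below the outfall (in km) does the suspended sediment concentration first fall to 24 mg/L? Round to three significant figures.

Flow-weighted average: C = (6100·12.00 + 368.0·419.0) / 6468 = 227400/6468 = 35.16 mg/L.
Half-life 8.57 h → k = ln 2 / 8.57 = 0.08088 h⁻¹ = 1.941 d⁻¹.
Set 35.16·exp(−k·t) = 24 → t = ln(35.16/24)/k = 16990 s = 4.720 h.
Distance = v·t = 0.68·16990 = 11550 m = 11.55 km.

11.6 km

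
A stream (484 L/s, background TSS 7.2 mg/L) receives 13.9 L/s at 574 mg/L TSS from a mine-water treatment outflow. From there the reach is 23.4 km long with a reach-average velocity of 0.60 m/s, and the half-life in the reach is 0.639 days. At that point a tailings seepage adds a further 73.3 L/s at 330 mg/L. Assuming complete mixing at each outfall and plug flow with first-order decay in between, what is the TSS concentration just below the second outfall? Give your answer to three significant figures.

Mass balance: C = (484.0·7.200 + 13.90·574.0) / 497.9 = 11460/497.9 = 23.02 mg/L; combined flow 497.9 L/s.
Travel time t = 23.4·1000 / 0.60 = 39000 s = 10.83 h.
Half-life 0.639 d → k = ln 2 / 0.639 = 1.085 d⁻¹.
After decay, C = 23.02 × e^(−kt) = 23.02 × 0.6128 = 14.11 mg/L.
Second outfall: C = (497.9·14.11 + 73.30·330.0)/571.2 = 54.65 mg/L.

54.6 mg/L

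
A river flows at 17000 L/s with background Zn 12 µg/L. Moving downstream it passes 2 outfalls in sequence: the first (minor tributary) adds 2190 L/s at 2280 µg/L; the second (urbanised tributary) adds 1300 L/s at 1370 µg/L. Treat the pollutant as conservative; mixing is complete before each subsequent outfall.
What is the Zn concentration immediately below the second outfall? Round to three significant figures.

341 µg/L

After outfall 1: Q = 17000 + 2190 = 19190 L/s; C = (17000·12.00 + 2190·2280)/19190 = 270.8 µg/L.
After outfall 2: Q = 19190 + 1300 = 20490 L/s; C = (19190·270.8 + 1300·1370)/20490 = 340.6 µg/L.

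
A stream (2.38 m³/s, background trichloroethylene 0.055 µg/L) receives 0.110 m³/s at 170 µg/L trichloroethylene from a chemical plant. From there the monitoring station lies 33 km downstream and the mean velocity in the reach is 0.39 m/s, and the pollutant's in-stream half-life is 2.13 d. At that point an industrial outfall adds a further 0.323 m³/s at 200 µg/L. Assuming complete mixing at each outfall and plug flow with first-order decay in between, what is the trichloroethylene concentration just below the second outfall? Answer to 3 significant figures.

Conservation of mass: C = (2.380·0.05500 + 0.1100·170.0) / 2.490 = 18.83/2.490 = 7.563 µg/L; combined flow 2.490 m³/s.
Travel time t = 33·1000 / 0.39 = 84620 s = 23.50 h.
Half-life 2.13 d → k = ln 2 / 2.13 = 0.3254 d⁻¹.
Decay over the reach: 7.563·exp(−kt) = 7.563·0.7271 = 5.499 µg/L.
Second outfall: C = (2.490·5.499 + 0.3230·200.0)/2.813 = 27.83 µg/L.

27.8 µg/L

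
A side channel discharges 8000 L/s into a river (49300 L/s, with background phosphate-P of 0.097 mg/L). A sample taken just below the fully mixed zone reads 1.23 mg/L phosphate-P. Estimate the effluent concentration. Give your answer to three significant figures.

8.21 mg/L

Mass balance: 49300·0.09700 + 8000·Cₑ = 57300·1.230
→ Cₑ = (57300·1.230 − 49300·0.09700) / 8000 = 8.212 mg/L.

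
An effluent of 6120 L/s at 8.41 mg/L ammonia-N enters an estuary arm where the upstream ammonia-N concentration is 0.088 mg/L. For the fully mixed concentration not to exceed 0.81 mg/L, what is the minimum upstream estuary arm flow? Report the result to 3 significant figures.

Set C_mix = 0.81: (Q·0.08800 + 6120·8.410) / (Q + 6120) = 0.81
→ Q = 6120·(8.410 − 0.81)/(0.81 − 0.08800) = 64420 L/s.

64400 L/s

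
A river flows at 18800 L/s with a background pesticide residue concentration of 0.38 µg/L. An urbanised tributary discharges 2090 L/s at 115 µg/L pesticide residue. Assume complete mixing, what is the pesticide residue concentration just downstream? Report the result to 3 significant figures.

Mass balance: C = (18800·0.3800 + 2090·115.0) / 20890 = 247500/20890 = 11.85 µg/L.

11.8 µg/L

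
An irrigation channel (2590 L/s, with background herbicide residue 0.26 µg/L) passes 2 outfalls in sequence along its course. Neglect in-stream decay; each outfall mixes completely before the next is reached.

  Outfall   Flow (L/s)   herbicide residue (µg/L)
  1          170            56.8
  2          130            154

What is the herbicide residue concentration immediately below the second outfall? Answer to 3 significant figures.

10.5 µg/L

Below outfall 1: Q → 2760 L/s, C = (2590·0.2600 + 170.0·56.80)/2760 = 3.743 µg/L.
Below outfall 2: Q → 2890 L/s, C = (2760·3.743 + 130.0·154.0)/2890 = 10.50 µg/L.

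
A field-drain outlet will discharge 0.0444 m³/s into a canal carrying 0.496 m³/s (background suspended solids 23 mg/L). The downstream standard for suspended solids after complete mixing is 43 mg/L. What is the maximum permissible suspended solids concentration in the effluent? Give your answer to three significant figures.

At the limit, (Qr·Cr + Qe·Cₑ)/(Qr + Qe) = 43:
Cₑ = (0.5404·43 − 0.4960·23.00) / 0.04440 = 266.4 mg/L.

266 mg/L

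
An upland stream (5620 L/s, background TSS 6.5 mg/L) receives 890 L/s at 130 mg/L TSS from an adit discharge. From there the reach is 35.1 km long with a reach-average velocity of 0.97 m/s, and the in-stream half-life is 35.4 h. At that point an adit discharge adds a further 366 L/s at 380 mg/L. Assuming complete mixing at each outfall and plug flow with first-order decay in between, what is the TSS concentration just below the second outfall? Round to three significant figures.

Mass balance: C = (5620·6.500 + 890.0·130.0) / 6510 = 152200/6510 = 23.38 mg/L; combined flow 6510 L/s.
Travel time t = 35.1·1000 / 0.97 = 36190 s = 10.05 h.
Half-life 35.4 h → k = ln 2 / 35.4 = 0.01958 h⁻¹ = 0.4699 d⁻¹.
First-order decay: C = 23.38·exp(−k·t) = 23.38·0.8213 = 19.21 mg/L.
Second outfall: C = (6510·19.21 + 366.0·380.0)/6876 = 38.41 mg/L.

38.4 mg/L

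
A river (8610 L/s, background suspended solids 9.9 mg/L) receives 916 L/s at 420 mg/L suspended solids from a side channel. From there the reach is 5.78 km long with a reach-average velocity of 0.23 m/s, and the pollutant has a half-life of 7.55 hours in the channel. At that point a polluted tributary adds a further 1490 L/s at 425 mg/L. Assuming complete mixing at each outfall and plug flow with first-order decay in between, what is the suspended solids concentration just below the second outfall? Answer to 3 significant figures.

80.0 mg/L

Flow-weighted average: C = (8610·9.900 + 916.0·420.0) / 9526 = 470000/9526 = 49.33 mg/L; combined flow 9526 L/s.
Travel time t = 5.78·1000 / 0.23 = 25130 s = 6.981 h.
Half-life 7.55 h → k = ln 2 / 7.55 = 0.09181 h⁻¹ = 2.203 d⁻¹.
Decay over the reach: 49.33·exp(−kt) = 49.33·0.5268 = 25.99 mg/L.
At the second outfall, C = (9526·25.99 + 1490·425.0) / (9526 + 1490) = 79.96 mg/L.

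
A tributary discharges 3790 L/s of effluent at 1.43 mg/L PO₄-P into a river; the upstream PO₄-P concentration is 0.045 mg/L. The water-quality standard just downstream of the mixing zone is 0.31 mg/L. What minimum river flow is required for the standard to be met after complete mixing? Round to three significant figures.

Set C_mix = 0.31: (Q·0.04500 + 3790·1.430) / (Q + 3790) = 0.31
→ Q = 3790·(1.430 − 0.31)/(0.31 − 0.04500) = 16020 L/s.

16000 L/s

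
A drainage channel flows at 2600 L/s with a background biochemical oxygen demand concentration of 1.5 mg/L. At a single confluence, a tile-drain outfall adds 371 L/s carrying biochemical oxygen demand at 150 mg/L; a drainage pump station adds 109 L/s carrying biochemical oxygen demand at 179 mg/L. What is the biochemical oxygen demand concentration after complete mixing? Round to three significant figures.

25.7 mg/L

After mixing, C = (2600·1.500 + 371.0·150.0 + 109.0·179.0) / 3080 = 79060/3080 = 25.67 mg/L.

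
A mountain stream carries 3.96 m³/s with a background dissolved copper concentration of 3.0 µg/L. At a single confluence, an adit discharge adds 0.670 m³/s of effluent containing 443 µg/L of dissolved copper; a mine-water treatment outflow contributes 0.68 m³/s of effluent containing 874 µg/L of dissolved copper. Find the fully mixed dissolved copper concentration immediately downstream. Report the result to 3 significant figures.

170 µg/L

Conservation of mass: C = (3.960·3.000 + 0.6700·443.0 + 0.6800·874.0) / 5.310 = 903.0/5.310 = 170.1 µg/L.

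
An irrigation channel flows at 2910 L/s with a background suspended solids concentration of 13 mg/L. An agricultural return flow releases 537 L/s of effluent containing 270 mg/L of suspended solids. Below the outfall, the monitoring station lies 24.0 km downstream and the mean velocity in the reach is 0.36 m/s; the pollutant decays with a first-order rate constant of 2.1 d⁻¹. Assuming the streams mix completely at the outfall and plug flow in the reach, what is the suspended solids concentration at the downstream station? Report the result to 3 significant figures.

10.5 mg/L

After mixing, C = (2910·13.00 + 537.0·270.0) / 3447 = 182800/3447 = 53.04 mg/L.
Travel time t = 24.0·1000 / 0.36 = 66670 s = 18.52 h.
Decay over the reach: 53.04·exp(−kt) = 53.04·0.1978 = 10.49 mg/L.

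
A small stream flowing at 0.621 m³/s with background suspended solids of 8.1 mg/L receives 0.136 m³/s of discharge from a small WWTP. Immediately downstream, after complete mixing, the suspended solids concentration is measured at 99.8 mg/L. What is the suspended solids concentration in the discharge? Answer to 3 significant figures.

519 mg/L

Mass balance: 0.6210·8.100 + 0.1360·Cₑ = 0.7570·99.80
→ Cₑ = (0.7570·99.80 − 0.6210·8.100) / 0.1360 = 518.5 mg/L.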